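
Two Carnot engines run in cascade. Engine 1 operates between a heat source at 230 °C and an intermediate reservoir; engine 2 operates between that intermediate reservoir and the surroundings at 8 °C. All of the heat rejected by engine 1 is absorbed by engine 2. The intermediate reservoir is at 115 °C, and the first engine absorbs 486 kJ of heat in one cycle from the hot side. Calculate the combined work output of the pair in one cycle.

W_total ≈ 214 kJ

T_H = 230 °C → 230 + 273.15 = 503.15 K.
T_C = 8 °C → 8 + 273.15 = 281.15 K.
Two reversible stages in series are equivalent to a single Carnot engine between T_H and T_C, so η_total = 1 − T_C/T_H = 1 − 281.15/503.15 = 0.4412.
W_total = η_total · Q_H = 0.4412 × 486 = 214 kJ.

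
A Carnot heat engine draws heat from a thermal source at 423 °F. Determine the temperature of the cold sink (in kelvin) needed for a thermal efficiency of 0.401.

T_C ≈ 294 K

T_H = 423 °F → (423 − 32) × 5/9 = 217.22 °C = 490.37 K.
From η = 1 − T_C/T_H, T_C = T_H·(1 − η) = 490.37 × (1 − 0.401) = 294 K.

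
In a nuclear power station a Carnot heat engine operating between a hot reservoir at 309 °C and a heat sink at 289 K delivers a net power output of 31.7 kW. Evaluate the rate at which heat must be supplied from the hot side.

Q̇_H ≈ 63.0 kW

T_H = 309 °C → 309 + 273.15 = 582.15 K.
For a reversible engine, η = 1 − T_C/T_H = 1 − 289.00/582.15 = 0.5036.
Q_H = W/η = 31.7/0.5036 = 63.0 kW.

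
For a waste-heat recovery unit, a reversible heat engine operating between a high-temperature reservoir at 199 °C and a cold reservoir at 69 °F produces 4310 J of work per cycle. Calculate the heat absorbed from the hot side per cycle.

T_H = 199 °C → 199 + 273.15 = 472.15 K.
T_C = 69 °F → (69 − 32) × 5/9 = 20.56 °C = 293.71 K.
For a reversible engine, η = 1 − T_C/T_H = 1 − 293.71/472.15 = 0.3779.
Q_H = W/η = 4310/0.3779 = 11400 J.

Q_H ≈ 11400 J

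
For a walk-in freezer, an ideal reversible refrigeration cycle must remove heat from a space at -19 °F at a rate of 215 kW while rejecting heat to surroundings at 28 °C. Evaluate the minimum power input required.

T_H = 28 °C → 28 + 273.15 = 301.15 K.
T_C = -19 °F → (-19 − 32) × 5/9 = -28.33 °C = 244.82 K.
The reversible coefficient of performance is COP_R = T_C/(T_H − T_C) = 244.82/56.33 = 4.3459.
W = Q_C/COP_R = 215/4.3459 = 49.5 kW.

Ẇ_in ≈ 49.5 kW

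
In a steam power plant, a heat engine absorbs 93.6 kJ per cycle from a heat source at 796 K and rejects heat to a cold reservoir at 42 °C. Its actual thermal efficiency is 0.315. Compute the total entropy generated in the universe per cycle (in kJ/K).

ΔS_univ ≈ 0.08586 kJ/K

T_C = 42 °C → 42 + 273.15 = 315.15 K.
W = η·Q_H = 0.315 × 93.6 = 29.48 kJ, so Q_C = Q_H − W = 64.12 kJ.
The hot reservoir loses entropy Q_H/T_H = 93.6/796.00 = 0.1176 kJ/K; the cold reservoir gains Q_C/T_C = 64.12/315.15 = 0.2034 kJ/K.
ΔS_univ = −Q_H/T_H + Q_C/T_C = 0.08586 kJ/K (> 0, since η = 0.315 < η_Carnot = 0.604).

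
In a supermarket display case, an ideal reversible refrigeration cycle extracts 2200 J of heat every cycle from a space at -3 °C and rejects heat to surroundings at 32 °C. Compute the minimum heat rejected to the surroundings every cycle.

Q_H ≈ 2490 J

T_H = 32 °C → 32 + 273.15 = 305.15 K.
T_C = -3 °C → -3 + 273.15 = 270.15 K.
For a reversible cycle Q_H/Q_C = T_H/T_C, so Q_H = Q_C·T_H/T_C = 2200 × 305.15/270.15 = 2490 J.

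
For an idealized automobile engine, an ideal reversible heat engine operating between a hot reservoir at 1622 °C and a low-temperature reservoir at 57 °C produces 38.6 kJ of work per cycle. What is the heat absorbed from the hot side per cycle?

T_H = 1622 °C → 1622 + 273.15 = 1895.15 K.
T_C = 57 °C → 57 + 273.15 = 330.15 K.
Carnot efficiency: η = 1 − T_C/T_H = 1 − 330.15/1895.15 = 0.8258.
Q_H = W/η = 38.6/0.8258 = 46.7 kJ.

Q_H ≈ 46.7 kJ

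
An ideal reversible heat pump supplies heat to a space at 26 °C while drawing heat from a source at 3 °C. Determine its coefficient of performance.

T_H = 26 °C → 26 + 273.15 = 299.15 K.
T_C = 3 °C → 3 + 273.15 = 276.15 K.
The Carnot heat-pump COP is COP_HP = T_H/(T_H − T_C) = 299.15/(299.15 − 276.15) = 13.0.

COP_HP ≈ 13.0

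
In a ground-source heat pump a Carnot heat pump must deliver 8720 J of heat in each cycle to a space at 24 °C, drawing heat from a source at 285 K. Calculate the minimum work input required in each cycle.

W_in ≈ 357 J

T_H = 24 °C → 24 + 273.15 = 297.15 K.
Reversible heating COP: COP_HP = T_H/(T_H − T_C) = 297.15/12.15 = 24.4568.
W = Q_H/COP_HP = 8720/24.4568 = 357 J.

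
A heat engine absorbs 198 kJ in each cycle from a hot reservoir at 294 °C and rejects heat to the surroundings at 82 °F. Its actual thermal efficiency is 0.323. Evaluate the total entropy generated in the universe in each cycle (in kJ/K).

T_H = 294 °C → 294 + 273.15 = 567.15 K.
T_C = 82 °F → (82 − 32) × 5/9 = 27.78 °C = 300.93 K.
W = η·Q_H = 0.323 × 198 = 63.95 kJ, so Q_C = Q_H − W = 134.0 kJ.
Reservoir entropy changes: ΔS_H = −Q_H/T_H = −198/567.15 = -0.3491 kJ/K and ΔS_C = +Q_C/T_C = 134.0/300.93 = 0.4454 kJ/K.
ΔS_univ = −Q_H/T_H + Q_C/T_C = 0.0963 kJ/K (> 0, since η = 0.323 < η_Carnot = 0.469).

ΔS_univ ≈ 0.0963 kJ/K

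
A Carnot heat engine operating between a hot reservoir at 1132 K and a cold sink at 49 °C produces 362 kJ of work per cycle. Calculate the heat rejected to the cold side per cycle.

Q_C ≈ 144.0 kJ

T_C = 49 °C → 49 + 273.15 = 322.15 K.
For a reversible engine, η = 1 − T_C/T_H = 1 − 322.15/1132.00 = 0.7154.
Since Q_C/Q_H = T_C/T_H and Q_H = W/η, Q_C = W·T_C/(T_H − T_C) = 362 × 322.15/809.85 = 144.0 kJ.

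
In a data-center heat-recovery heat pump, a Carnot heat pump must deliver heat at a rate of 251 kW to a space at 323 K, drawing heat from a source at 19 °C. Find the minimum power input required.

Ẇ_in ≈ 24.0 kW

T_C = 19 °C → 19 + 273.15 = 292.15 K.
Reversible heating COP: COP_HP = T_H/(T_H − T_C) = 323.00/30.85 = 10.4700.
W = Q_H/COP_HP = 251/10.4700 = 24.0 kW.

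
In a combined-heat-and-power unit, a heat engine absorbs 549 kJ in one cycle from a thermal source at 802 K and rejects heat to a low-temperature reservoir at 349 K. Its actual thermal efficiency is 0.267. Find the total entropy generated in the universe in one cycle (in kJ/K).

W = η·Q_H = 0.267 × 549 = 146.6 kJ, so Q_C = Q_H − W = 402.4 kJ.
Reservoir entropy changes: ΔS_H = −Q_H/T_H = −549/802.00 = -0.6845 kJ/K and ΔS_C = +Q_C/T_C = 402.4/349.00 = 1.153 kJ/K.
ΔS_univ = −Q_H/T_H + Q_C/T_C = 0.469 kJ/K (> 0, since η = 0.267 < η_Carnot = 0.565).

ΔS_univ ≈ 0.469 kJ/K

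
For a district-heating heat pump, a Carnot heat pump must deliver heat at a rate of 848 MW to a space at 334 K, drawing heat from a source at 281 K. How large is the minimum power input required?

Ẇ_in ≈ 135 MW

The Carnot heat-pump COP is COP_HP = T_H/(T_H − T_C) = 334.00/53.00 = 6.3019.
W = Q_H/COP_HP = 848/6.3019 = 135 MW.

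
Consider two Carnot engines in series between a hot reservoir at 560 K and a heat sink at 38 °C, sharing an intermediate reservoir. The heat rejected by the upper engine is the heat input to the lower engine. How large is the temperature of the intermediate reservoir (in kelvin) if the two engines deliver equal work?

T_m ≈ 436 K

T_C = 38 °C → 38 + 273.15 = 311.15 K.
For reversible stages Q_m = Q_H·(T_m/T_H). Setting W₁ = Q_H(1 − T_m/T_H) equal to W₂ = Q_m(1 − T_C/T_m) = Q_H·(T_m − T_C)/T_H gives T_H − T_m = T_m − T_C, so T_m = (T_H + T_C)/2 = (560.00 + 311.15)/2 = 436 K.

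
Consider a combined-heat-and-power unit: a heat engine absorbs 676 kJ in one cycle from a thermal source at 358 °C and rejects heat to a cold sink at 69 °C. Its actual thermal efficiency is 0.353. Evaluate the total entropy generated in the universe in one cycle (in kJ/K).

T_H = 358 °C → 358 + 273.15 = 631.15 K.
T_C = 69 °C → 69 + 273.15 = 342.15 K.
W = η·Q_H = 0.353 × 676 = 238.6 kJ, so Q_C = Q_H − W = 437.4 kJ.
The hot reservoir loses entropy Q_H/T_H = 676/631.15 = 1.071 kJ/K; the cold reservoir gains Q_C/T_C = 437.4/342.15 = 1.278 kJ/K.
ΔS_univ = −Q_H/T_H + Q_C/T_C = 0.207 kJ/K (> 0, since η = 0.353 < η_Carnot = 0.458).

ΔS_univ ≈ 0.207 kJ/K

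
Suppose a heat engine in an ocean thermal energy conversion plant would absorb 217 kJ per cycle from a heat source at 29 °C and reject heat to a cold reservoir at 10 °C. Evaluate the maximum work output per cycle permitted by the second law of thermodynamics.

T_H = 29 °C → 29 + 273.15 = 302.15 K.
T_C = 10 °C → 10 + 273.15 = 283.15 K.
The second-law ceiling is the Carnot efficiency, η_max = 1 − T_C/T_H = 1 − 283.15/302.15 = 0.0629.
W_max = η_max · Q_H = 0.0629 × 217 = 13.6 kJ.

W_max ≈ 13.6 kJ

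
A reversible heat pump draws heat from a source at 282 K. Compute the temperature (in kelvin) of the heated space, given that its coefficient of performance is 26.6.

COP_HP = T_H/(T_H − T_C) ⇒ T_H = T_C·COP_HP/(COP_HP − 1) = 282.00 × 26.6/(26.6 − 1) = 293 K.

T_H ≈ 293 K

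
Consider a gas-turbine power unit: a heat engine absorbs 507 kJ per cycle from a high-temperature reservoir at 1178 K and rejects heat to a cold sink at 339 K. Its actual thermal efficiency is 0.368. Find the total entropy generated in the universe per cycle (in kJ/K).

ΔS_univ ≈ 0.5148 kJ/K

W = η·Q_H = 0.368 × 507 = 186.6 kJ, so Q_C = Q_H − W = 320.4 kJ.
The hot reservoir loses entropy Q_H/T_H = 507/1178.00 = 0.4304 kJ/K; the cold reservoir gains Q_C/T_C = 320.4/339.00 = 0.9452 kJ/K.
ΔS_univ = −Q_H/T_H + Q_C/T_C = 0.5148 kJ/K (> 0, since η = 0.368 < η_Carnot = 0.712).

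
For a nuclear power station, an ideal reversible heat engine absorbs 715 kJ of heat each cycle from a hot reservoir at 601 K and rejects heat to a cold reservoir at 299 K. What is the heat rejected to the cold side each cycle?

The Carnot efficiency is η = 1 − T_C/T_H = 1 − 299.00/601.00 = 0.5025.
For a reversible cycle Q_C/Q_H = T_C/T_H, so Q_C = 715 × 299.00/601.00 = 356 kJ.

Q_C ≈ 356 kJ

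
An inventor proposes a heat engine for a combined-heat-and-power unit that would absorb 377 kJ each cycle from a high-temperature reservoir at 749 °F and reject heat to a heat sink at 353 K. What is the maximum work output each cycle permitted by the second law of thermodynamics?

T_H = 749 °F → (749 − 32) × 5/9 = 398.33 °C = 671.48 K.
No engine can exceed the Carnot limit: η_max = 1 − T_C/T_H = 1 − 353.00/671.48 = 0.4743.
W_max = η_max · Q_H = 0.4743 × 377 = 178.8 kJ.

W_max ≈ 178.8 kJ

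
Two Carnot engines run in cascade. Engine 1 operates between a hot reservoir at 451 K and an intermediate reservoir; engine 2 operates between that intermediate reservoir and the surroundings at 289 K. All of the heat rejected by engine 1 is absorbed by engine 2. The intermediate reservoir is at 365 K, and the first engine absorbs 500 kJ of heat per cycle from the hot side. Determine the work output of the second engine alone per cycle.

W₂ ≈ 84.26 kJ

Heat entering the second stage: Q_m = Q_H·(T_m/T_H) = 500 × 365.00/451.00 = 404.7 kJ.
Second-stage efficiency η₂ = 1 − T_C/T_m = 1 − 289.00/365.00 = 0.2082, so W₂ = η₂·Q_m = 84.26 kJ.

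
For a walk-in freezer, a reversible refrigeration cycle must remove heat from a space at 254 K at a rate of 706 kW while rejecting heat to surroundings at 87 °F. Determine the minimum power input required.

T_H = 87 °F → (87 − 32) × 5/9 = 30.56 °C = 303.71 K.
Carnot COP: COP_R = T_C/(T_H − T_C) = 254.00/49.71 = 5.1101.
W = Q_C/COP_R = 706/5.1101 = 138 kW.

Ẇ_in ≈ 138 kW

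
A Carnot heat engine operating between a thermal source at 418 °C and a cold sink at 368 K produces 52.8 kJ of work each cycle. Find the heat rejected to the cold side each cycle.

T_H = 418 °C → 418 + 273.15 = 691.15 K.
For a reversible engine, η = 1 − T_C/T_H = 1 − 368.00/691.15 = 0.4676.
Since Q_C/Q_H = T_C/T_H and Q_H = W/η, Q_C = W·T_C/(T_H − T_C) = 52.8 × 368.00/323.15 = 60.1 kJ.

Q_C ≈ 60.1 kJ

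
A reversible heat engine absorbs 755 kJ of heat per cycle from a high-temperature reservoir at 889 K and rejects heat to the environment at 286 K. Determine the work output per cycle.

The Carnot efficiency is η = 1 − T_C/T_H = 1 − 286.00/889.00 = 0.6783.
W = η·Q_H = 0.6783 × 755 = 512.1 kJ.

W ≈ 512.1 kJ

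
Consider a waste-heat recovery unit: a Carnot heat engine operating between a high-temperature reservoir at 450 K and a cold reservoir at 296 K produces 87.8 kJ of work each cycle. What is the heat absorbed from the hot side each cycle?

Q_H ≈ 257 kJ

Carnot efficiency: η = 1 − T_C/T_H = 1 − 296.00/450.00 = 0.3422.
Q_H = W/η = 87.8/0.3422 = 257 kJ.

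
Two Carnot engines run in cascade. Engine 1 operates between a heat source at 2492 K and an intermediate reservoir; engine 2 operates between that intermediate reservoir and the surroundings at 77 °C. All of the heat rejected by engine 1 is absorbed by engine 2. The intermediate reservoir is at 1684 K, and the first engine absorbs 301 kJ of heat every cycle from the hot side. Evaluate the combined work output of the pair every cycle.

T_C = 77 °C → 77 + 273.15 = 350.15 K.
Two reversible stages in series are equivalent to a single Carnot engine between T_H and T_C, so η_total = 1 − T_C/T_H = 1 − 350.15/2492.00 = 0.8595.
W_total = η_total · Q_H = 0.8595 × 301 = 258.7 kJ.

W_total ≈ 258.7 kJ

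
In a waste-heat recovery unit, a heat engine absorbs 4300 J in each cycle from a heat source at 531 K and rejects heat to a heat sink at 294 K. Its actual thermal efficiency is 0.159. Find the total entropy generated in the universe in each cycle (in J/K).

ΔS_univ ≈ 4.20 J/K

W = η·Q_H = 0.159 × 4300 = 683.7 J, so Q_C = Q_H − W = 3616 J.
Entropy balance on the reservoirs: −Q_H/T_H = -8.098 J/K, +Q_C/T_C = 12.30 J/K.
ΔS_univ = −Q_H/T_H + Q_C/T_C = 4.20 J/K (> 0, since η = 0.159 < η_Carnot = 0.446).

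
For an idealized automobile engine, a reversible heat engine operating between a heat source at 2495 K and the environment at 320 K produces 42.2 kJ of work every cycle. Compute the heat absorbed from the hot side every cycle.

For a reversible engine, η = 1 − T_C/T_H = 1 − 320.00/2495.00 = 0.8717.
Q_H = W/η = 42.2/0.8717 = 48.41 kJ.

Q_H ≈ 48.41 kJ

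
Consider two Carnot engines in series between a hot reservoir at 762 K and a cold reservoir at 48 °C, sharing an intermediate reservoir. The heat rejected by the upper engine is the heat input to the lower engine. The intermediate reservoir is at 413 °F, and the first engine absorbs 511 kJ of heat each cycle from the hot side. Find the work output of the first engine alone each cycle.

T_C = 48 °C → 48 + 273.15 = 321.15 K.
T_m = 413 °F → (413 − 32) × 5/9 = 211.67 °C = 484.82 K.
First-stage efficiency η₁ = 1 − T_m/T_H = 1 − 484.82/762.00 = 0.3638.
W₁ = η₁·Q_H = 0.3638 × 511 = 186 kJ.

W₁ ≈ 186 kJ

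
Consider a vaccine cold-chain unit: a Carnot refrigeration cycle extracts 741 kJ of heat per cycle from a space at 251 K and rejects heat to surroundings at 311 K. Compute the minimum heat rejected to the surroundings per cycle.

For a reversible cycle Q_H/Q_C = T_H/T_C, so Q_H = Q_C·T_H/T_C = 741 × 311.00/251.00 = 918 kJ.

Q_H ≈ 918 kJ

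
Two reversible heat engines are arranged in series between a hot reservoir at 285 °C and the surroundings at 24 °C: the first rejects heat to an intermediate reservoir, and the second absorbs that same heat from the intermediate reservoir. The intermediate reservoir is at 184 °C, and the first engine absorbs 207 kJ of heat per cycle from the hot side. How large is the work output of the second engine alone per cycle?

W₂ ≈ 59.3 kJ

T_H = 285 °C → 285 + 273.15 = 558.15 K.
T_C = 24 °C → 24 + 273.15 = 297.15 K.
T_m = 184 °C → 184 + 273.15 = 457.15 K.
Heat entering the second stage: Q_m = Q_H·(T_m/T_H) = 207 × 457.15/558.15 = 170 kJ.
Second-stage efficiency η₂ = 1 − T_C/T_m = 1 − 297.15/457.15 = 0.3500, so W₂ = η₂·Q_m = 59.3 kJ.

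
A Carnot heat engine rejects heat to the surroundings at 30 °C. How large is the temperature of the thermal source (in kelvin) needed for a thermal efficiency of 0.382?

T_C = 30 °C → 30 + 273.15 = 303.15 K.
From η = 1 − T_C/T_H, solving for T_H gives T_H = T_C/(1 − η) = 303.15/(1 − 0.382) = 491 K.

T_H ≈ 491 K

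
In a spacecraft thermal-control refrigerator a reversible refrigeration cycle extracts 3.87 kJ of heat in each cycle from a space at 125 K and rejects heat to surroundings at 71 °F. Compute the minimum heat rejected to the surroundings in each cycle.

T_H = 71 °F → (71 − 32) × 5/9 = 21.67 °C = 294.82 K.
For a reversible cycle Q_H/Q_C = T_H/T_C, so Q_H = Q_C·T_H/T_C = 3.87 × 294.82/125.00 = 9.13 kJ.

Q_H ≈ 9.13 kJ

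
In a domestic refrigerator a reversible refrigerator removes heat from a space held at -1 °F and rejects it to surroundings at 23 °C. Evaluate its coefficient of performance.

COP_R ≈ 6.165

T_H = 23 °C → 23 + 273.15 = 296.15 K.
T_C = -1 °F → (-1 − 32) × 5/9 = -18.33 °C = 254.82 K.
The reversible coefficient of performance is COP_R = T_C/(T_H − T_C) = 254.82/(296.15 − 254.82) = 6.165.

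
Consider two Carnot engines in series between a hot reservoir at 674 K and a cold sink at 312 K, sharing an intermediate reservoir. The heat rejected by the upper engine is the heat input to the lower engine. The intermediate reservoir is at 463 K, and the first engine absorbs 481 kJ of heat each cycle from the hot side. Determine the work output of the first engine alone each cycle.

W₁ ≈ 151 kJ

First-stage efficiency η₁ = 1 − T_m/T_H = 1 − 463.00/674.00 = 0.3131.
W₁ = η₁·Q_H = 0.3131 × 481 = 151 kJ.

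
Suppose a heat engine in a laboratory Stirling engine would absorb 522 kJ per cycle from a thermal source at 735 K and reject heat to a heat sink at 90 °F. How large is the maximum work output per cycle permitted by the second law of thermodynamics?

W_max ≈ 305 kJ

T_C = 90 °F → (90 − 32) × 5/9 = 32.22 °C = 305.37 K.
The second-law ceiling is the Carnot efficiency, η_max = 1 − T_C/T_H = 1 − 305.37/735.00 = 0.5845.
W_max = η_max · Q_H = 0.5845 × 522 = 305 kJ.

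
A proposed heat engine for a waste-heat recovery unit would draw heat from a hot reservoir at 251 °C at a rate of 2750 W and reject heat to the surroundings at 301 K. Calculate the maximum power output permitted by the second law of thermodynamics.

T_H = 251 °C → 251 + 273.15 = 524.15 K.
The upper bound on efficiency is η_max = 1 − T_C/T_H = 1 − 301.00/524.15 = 0.4257.
W_max = η_max · Q_H = 0.4257 × 2750 = 1170 W.

Ẇ_max ≈ 1170 W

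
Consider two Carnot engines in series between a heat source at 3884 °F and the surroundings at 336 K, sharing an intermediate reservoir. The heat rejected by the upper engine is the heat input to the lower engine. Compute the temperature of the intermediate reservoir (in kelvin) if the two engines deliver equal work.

T_m ≈ 1370 K

T_H = 3884 °F → (3884 − 32) × 5/9 = 2140.00 °C = 2413.15 K.
For reversible stages Q_m = Q_H·(T_m/T_H). Setting W₁ = Q_H(1 − T_m/T_H) equal to W₂ = Q_m(1 − T_C/T_m) = Q_H·(T_m − T_C)/T_H gives T_H − T_m = T_m − T_C, so T_m = (T_H + T_C)/2 = (2413.15 + 336.00)/2 = 1370 K.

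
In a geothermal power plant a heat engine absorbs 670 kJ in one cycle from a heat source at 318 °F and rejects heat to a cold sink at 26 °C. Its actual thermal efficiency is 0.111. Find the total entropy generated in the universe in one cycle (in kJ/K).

ΔS_univ ≈ 0.440 kJ/K

T_H = 318 °F → (318 − 32) × 5/9 = 158.89 °C = 432.04 K.
T_C = 26 °C → 26 + 273.15 = 299.15 K.
W = η·Q_H = 0.111 × 670 = 74.37 kJ, so Q_C = Q_H − W = 595.6 kJ.
The hot reservoir loses entropy Q_H/T_H = 670/432.04 = 1.551 kJ/K; the cold reservoir gains Q_C/T_C = 595.6/299.15 = 1.991 kJ/K.
ΔS_univ = −Q_H/T_H + Q_C/T_C = 0.440 kJ/K (> 0, since η = 0.111 < η_Carnot = 0.308).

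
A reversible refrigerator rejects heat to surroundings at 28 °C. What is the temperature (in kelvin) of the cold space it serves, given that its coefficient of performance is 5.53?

T_H = 28 °C → 28 + 273.15 = 301.15 K.
COP_R = T_C/(T_H − T_C) ⇒ T_C = T_H·COP_R/(1 + COP_R) = 301.15 × 5.53/(1 + 5.53) = 255 K.

T_C ≈ 255 K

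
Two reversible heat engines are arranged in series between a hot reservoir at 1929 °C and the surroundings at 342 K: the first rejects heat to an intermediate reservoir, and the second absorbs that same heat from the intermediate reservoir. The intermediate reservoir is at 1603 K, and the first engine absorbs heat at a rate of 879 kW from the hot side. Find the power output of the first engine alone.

Ẇ₁ ≈ 239 kW

T_H = 1929 °C → 1929 + 273.15 = 2202.15 K.
First-stage efficiency η₁ = 1 − T_m/T_H = 1 − 1603.00/2202.15 = 0.2721.
W₁ = η₁·Q_H = 0.2721 × 879 = 239 kW.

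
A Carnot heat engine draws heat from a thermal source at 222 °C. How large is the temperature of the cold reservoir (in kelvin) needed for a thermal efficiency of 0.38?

T_C ≈ 307 K

T_H = 222 °C → 222 + 273.15 = 495.15 K.
From η = 1 − T_C/T_H, T_C = T_H·(1 − η) = 495.15 × (1 − 0.38) = 307 K.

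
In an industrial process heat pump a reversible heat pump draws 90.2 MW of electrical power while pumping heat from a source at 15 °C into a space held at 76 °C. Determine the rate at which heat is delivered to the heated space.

T_H = 76 °C → 76 + 273.15 = 349.15 K.
T_C = 15 °C → 15 + 273.15 = 288.15 K.
The Carnot heat-pump COP is COP_HP = T_H/(T_H − T_C) = 349.15/61.00 = 5.7238.
Q_H = COP_HP · W = 5.7238 × 90.2 = 516 MW.

Q̇_H ≈ 516 MW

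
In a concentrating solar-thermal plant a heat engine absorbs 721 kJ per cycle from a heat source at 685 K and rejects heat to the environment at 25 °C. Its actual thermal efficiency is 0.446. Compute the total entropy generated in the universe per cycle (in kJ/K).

ΔS_univ ≈ 0.287 kJ/K

T_C = 25 °C → 25 + 273.15 = 298.15 K.
W = η·Q_H = 0.446 × 721 = 321.6 kJ, so Q_C = Q_H − W = 399.4 kJ.
The hot reservoir loses entropy Q_H/T_H = 721/685.00 = 1.053 kJ/K; the cold reservoir gains Q_C/T_C = 399.4/298.15 = 1.340 kJ/K.
ΔS_univ = −Q_H/T_H + Q_C/T_C = 0.287 kJ/K (> 0, since η = 0.446 < η_Carnot = 0.565).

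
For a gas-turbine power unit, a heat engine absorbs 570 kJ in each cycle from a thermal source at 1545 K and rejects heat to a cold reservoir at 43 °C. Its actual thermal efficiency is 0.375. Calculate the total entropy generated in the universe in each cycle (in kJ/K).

T_C = 43 °C → 43 + 273.15 = 316.15 K.
W = η·Q_H = 0.375 × 570 = 213.8 kJ, so Q_C = Q_H − W = 356.2 kJ.
The hot reservoir loses entropy Q_H/T_H = 570/1545.00 = 0.3689 kJ/K; the cold reservoir gains Q_C/T_C = 356.2/316.15 = 1.127 kJ/K.
ΔS_univ = −Q_H/T_H + Q_C/T_C = 0.758 kJ/K (> 0, since η = 0.375 < η_Carnot = 0.795).

ΔS_univ ≈ 0.758 kJ/K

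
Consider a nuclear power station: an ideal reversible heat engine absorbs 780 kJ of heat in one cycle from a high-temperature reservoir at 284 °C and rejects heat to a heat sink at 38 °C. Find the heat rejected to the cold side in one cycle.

T_H = 284 °C → 284 + 273.15 = 557.15 K.
T_C = 38 °C → 38 + 273.15 = 311.15 K.
The Carnot efficiency is η = 1 − T_C/T_H = 1 − 311.15/557.15 = 0.4415.
For a reversible cycle Q_C/Q_H = T_C/T_H, so Q_C = 780 × 311.15/557.15 = 435.6 kJ.

Q_C ≈ 435.6 kJ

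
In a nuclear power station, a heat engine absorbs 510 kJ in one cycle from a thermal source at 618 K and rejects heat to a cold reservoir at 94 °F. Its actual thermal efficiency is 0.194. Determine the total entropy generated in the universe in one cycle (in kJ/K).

T_C = 94 °F → (94 − 32) × 5/9 = 34.44 °C = 307.59 K.
W = η·Q_H = 0.194 × 510 = 98.94 kJ, so Q_C = Q_H − W = 411.1 kJ.
Reservoir entropy changes: ΔS_H = −Q_H/T_H = −510/618.00 = -0.8252 kJ/K and ΔS_C = +Q_C/T_C = 411.1/307.59 = 1.336 kJ/K.
ΔS_univ = −Q_H/T_H + Q_C/T_C = 0.511 kJ/K (> 0, since η = 0.194 < η_Carnot = 0.502).

ΔS_univ ≈ 0.511 kJ/K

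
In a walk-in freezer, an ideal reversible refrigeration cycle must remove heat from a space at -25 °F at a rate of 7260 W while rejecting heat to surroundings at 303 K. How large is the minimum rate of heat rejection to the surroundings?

Q̇_H ≈ 9110 W

T_C = -25 °F → (-25 − 32) × 5/9 = -31.67 °C = 241.48 K.
For a reversible cycle Q_H/Q_C = T_H/T_C, so Q_H = Q_C·T_H/T_C = 7260 × 303.00/241.48 = 9110 W.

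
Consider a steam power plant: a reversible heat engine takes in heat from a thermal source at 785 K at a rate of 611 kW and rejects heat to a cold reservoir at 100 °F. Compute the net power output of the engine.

T_C = 100 °F → (100 − 32) × 5/9 = 37.78 °C = 310.93 K.
η_rev = 1 − T_C/T_H = 1 − 310.93/785.00 = 0.6039.
W = η·Q_H = 0.6039 × 611 = 369 kW.

Ẇ ≈ 369 kW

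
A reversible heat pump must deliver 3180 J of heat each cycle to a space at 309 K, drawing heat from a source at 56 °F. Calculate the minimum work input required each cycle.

W_in ≈ 232 J

T_C = 56 °F → (56 − 32) × 5/9 = 13.33 °C = 286.48 K.
For a reversible heat pump, COP_HP = T_H/(T_H − T_C) = 309.00/22.52 = 13.7232.
W = Q_H/COP_HP = 3180/13.7232 = 232 J.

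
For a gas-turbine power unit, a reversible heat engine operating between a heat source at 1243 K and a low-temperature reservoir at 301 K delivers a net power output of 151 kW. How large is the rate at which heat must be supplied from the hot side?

The Carnot efficiency is η = 1 − T_C/T_H = 1 − 301.00/1243.00 = 0.7578.
Q_H = W/η = 151/0.7578 = 199.2 kW.

Q̇_H ≈ 199.2 kW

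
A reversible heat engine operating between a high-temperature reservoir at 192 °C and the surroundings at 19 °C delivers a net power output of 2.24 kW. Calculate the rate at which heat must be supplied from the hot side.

T_H = 192 °C → 192 + 273.15 = 465.15 K.
T_C = 19 °C → 19 + 273.15 = 292.15 K.
η_rev = 1 − T_C/T_H = 1 − 292.15/465.15 = 0.3719.
Q_H = W/η = 2.24/0.3719 = 6.02 kW.

Q̇_H ≈ 6.02 kW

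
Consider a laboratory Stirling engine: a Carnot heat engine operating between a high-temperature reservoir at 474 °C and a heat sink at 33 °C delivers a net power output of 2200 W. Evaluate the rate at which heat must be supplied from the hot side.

Q̇_H ≈ 3727 W

T_H = 474 °C → 474 + 273.15 = 747.15 K.
T_C = 33 °C → 33 + 273.15 = 306.15 K.
For a reversible engine, η = 1 − T_C/T_H = 1 − 306.15/747.15 = 0.5902.
Q_H = W/η = 2200/0.5902 = 3727 W.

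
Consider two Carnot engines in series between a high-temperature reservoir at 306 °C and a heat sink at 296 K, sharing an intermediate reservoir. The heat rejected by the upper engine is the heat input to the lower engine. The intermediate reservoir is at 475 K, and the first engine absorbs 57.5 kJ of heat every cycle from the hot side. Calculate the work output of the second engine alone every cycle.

W₂ ≈ 17.8 kJ

T_H = 306 °C → 306 + 273.15 = 579.15 K.
Heat entering the second stage: Q_m = Q_H·(T_m/T_H) = 57.5 × 475.00/579.15 = 47.2 kJ.
Second-stage efficiency η₂ = 1 − T_C/T_m = 1 − 296.00/475.00 = 0.3768, so W₂ = η₂·Q_m = 17.8 kJ.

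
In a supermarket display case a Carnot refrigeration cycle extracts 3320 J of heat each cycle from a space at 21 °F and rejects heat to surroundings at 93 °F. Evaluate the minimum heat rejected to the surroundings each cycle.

Q_H ≈ 3817 J

T_H = 93 °F → (93 − 32) × 5/9 = 33.89 °C = 307.04 K.
T_C = 21 °F → (21 − 32) × 5/9 = -6.11 °C = 267.04 K.
For a reversible cycle Q_H/Q_C = T_H/T_C, so Q_H = Q_C·T_H/T_C = 3320 × 307.04/267.04 = 3817 J.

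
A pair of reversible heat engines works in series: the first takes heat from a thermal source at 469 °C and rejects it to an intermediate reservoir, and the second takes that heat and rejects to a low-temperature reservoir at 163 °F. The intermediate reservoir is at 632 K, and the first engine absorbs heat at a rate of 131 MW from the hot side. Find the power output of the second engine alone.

Ẇ₂ ≈ 50.5 MW

T_H = 469 °C → 469 + 273.15 = 742.15 K.
T_C = 163 °F → (163 − 32) × 5/9 = 72.78 °C = 345.93 K.
Heat entering the second stage: Q_m = Q_H·(T_m/T_H) = 131 × 632.00/742.15 = 112 MW.
Second-stage efficiency η₂ = 1 − T_C/T_m = 1 − 345.93/632.00 = 0.4526, so W₂ = η₂·Q_m = 50.5 MW.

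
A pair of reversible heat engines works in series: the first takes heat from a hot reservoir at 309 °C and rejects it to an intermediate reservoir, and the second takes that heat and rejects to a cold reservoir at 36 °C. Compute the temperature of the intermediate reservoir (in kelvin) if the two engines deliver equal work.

T_m ≈ 446 K

T_H = 309 °C → 309 + 273.15 = 582.15 K.
T_C = 36 °C → 36 + 273.15 = 309.15 K.
For reversible stages Q_m = Q_H·(T_m/T_H). Setting W₁ = Q_H(1 − T_m/T_H) equal to W₂ = Q_m(1 − T_C/T_m) = Q_H·(T_m − T_C)/T_H gives T_H − T_m = T_m − T_C, so T_m = (T_H + T_C)/2 = (582.15 + 309.15)/2 = 446 K.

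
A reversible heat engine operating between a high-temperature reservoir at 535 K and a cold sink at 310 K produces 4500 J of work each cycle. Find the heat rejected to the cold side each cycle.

η_rev = 1 − T_C/T_H = 1 − 310.00/535.00 = 0.4206.
Since Q_C/Q_H = T_C/T_H and Q_H = W/η, Q_C = W·T_C/(T_H − T_C) = 4500 × 310.00/225.00 = 6200 J.

Q_C ≈ 6200 J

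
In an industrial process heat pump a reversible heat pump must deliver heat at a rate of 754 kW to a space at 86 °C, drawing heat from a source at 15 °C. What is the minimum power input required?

T_H = 86 °C → 86 + 273.15 = 359.15 K.
T_C = 15 °C → 15 + 273.15 = 288.15 K.
For a reversible heat pump, COP_HP = T_H/(T_H − T_C) = 359.15/71.00 = 5.0585.
W = Q_H/COP_HP = 754/5.0585 = 149 kW.

Ẇ_in ≈ 149 kW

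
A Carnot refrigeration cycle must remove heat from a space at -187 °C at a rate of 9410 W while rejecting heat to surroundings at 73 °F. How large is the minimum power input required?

T_H = 73 °F → (73 − 32) × 5/9 = 22.78 °C = 295.93 K.
T_C = -187 °C → -187 + 273.15 = 86.15 K.
The reversible coefficient of performance is COP_R = T_C/(T_H − T_C) = 86.15/209.78 = 0.4107.
W = Q_C/COP_R = 9410/0.4107 = 22900 W.

Ẇ_in ≈ 22900 W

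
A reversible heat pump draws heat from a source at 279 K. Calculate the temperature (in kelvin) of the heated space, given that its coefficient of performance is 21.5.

T_H ≈ 292.6 K

COP_HP = T_H/(T_H − T_C) ⇒ T_H = T_C·COP_HP/(COP_HP − 1) = 279.00 × 21.5/(21.5 − 1) = 292.6 K.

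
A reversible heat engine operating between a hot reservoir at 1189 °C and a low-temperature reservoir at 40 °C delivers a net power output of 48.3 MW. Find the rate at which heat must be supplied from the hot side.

Q̇_H ≈ 61.5 MW

T_H = 1189 °C → 1189 + 273.15 = 1462.15 K.
T_C = 40 °C → 40 + 273.15 = 313.15 K.
For a reversible engine, η = 1 − T_C/T_H = 1 − 313.15/1462.15 = 0.7858.
Q_H = W/η = 48.3/0.7858 = 61.5 MW.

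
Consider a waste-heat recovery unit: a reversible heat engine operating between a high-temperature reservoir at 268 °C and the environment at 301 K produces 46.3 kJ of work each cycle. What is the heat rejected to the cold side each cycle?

T_H = 268 °C → 268 + 273.15 = 541.15 K.
η_rev = 1 − T_C/T_H = 1 − 301.00/541.15 = 0.4438.
Since Q_C/Q_H = T_C/T_H and Q_H = W/η, Q_C = W·T_C/(T_H − T_C) = 46.3 × 301.00/240.15 = 58.03 kJ.

Q_C ≈ 58.03 kJ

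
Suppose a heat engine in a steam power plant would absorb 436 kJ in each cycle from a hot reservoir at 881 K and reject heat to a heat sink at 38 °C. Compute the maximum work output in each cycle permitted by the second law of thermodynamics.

W_max ≈ 282 kJ

T_C = 38 °C → 38 + 273.15 = 311.15 K.
The second-law ceiling is the Carnot efficiency, η_max = 1 − T_C/T_H = 1 − 311.15/881.00 = 0.6468.
W_max = η_max · Q_H = 0.6468 × 436 = 282 kJ.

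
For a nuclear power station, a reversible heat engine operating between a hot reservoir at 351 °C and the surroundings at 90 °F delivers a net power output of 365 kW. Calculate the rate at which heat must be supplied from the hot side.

T_H = 351 °C → 351 + 273.15 = 624.15 K.
T_C = 90 °F → (90 − 32) × 5/9 = 32.22 °C = 305.37 K.
Carnot efficiency: η = 1 − T_C/T_H = 1 − 305.37/624.15 = 0.5107.
Q_H = W/η = 365/0.5107 = 715 kW.

Q̇_H ≈ 715 kW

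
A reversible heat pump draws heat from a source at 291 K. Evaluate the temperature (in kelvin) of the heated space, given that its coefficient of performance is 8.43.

T_H ≈ 330 K

COP_HP = T_H/(T_H − T_C) ⇒ T_H = T_C·COP_HP/(COP_HP − 1) = 291.00 × 8.43/(8.43 − 1) = 330 K.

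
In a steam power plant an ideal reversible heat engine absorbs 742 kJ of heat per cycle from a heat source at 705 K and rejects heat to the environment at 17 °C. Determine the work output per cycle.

W ≈ 436.6 kJ

T_C = 17 °C → 17 + 273.15 = 290.15 K.
For a reversible engine, η = 1 − T_C/T_H = 1 − 290.15/705.00 = 0.5884.
W = η·Q_H = 0.5884 × 742 = 436.6 kJ.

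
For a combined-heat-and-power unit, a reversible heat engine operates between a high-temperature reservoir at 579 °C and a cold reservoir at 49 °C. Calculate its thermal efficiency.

η ≈ 0.622

T_H = 579 °C → 579 + 273.15 = 852.15 K.
T_C = 49 °C → 49 + 273.15 = 322.15 K.
For a reversible engine, η = 1 − T_C/T_H = 1 − 322.15/852.15 = 0.622.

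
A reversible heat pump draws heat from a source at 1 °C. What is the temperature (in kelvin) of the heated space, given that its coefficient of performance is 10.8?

T_H ≈ 302 K

T_C = 1 °C → 1 + 273.15 = 274.15 K.
COP_HP = T_H/(T_H − T_C) ⇒ T_H = T_C·COP_HP/(COP_HP − 1) = 274.15 × 10.8/(10.8 − 1) = 302 K.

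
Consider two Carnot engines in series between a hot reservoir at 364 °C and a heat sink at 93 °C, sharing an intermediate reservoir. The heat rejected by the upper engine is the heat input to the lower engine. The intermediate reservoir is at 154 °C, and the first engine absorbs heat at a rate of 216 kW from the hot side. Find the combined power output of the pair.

T_H = 364 °C → 364 + 273.15 = 637.15 K.
T_C = 93 °C → 93 + 273.15 = 366.15 K.
Two reversible stages in series are equivalent to a single Carnot engine between T_H and T_C, so η_total = 1 − T_C/T_H = 1 − 366.15/637.15 = 0.4253.
W_total = η_total · Q_H = 0.4253 × 216 = 91.9 kW.

Ẇ_total ≈ 91.9 kW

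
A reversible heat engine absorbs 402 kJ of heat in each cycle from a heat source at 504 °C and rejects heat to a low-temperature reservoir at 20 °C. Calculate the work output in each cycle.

T_H = 504 °C → 504 + 273.15 = 777.15 K.
T_C = 20 °C → 20 + 273.15 = 293.15 K.
For a reversible engine, η = 1 − T_C/T_H = 1 − 293.15/777.15 = 0.6228.
W = η·Q_H = 0.6228 × 402 = 250.4 kJ.

W ≈ 250.4 kJ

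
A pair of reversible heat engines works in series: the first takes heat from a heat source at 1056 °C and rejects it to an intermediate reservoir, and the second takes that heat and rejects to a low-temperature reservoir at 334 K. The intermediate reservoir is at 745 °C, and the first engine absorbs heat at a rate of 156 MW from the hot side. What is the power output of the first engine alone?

T_H = 1056 °C → 1056 + 273.15 = 1329.15 K.
T_m = 745 °C → 745 + 273.15 = 1018.15 K.
First-stage efficiency η₁ = 1 − T_m/T_H = 1 − 1018.15/1329.15 = 0.2340.
W₁ = η₁·Q_H = 0.2340 × 156 = 36.5 MW.

Ẇ₁ ≈ 36.5 MW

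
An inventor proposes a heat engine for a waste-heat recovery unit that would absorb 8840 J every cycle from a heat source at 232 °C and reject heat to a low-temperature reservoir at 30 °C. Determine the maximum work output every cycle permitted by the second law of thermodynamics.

T_H = 232 °C → 232 + 273.15 = 505.15 K.
T_C = 30 °C → 30 + 273.15 = 303.15 K.
No engine can exceed the Carnot limit: η_max = 1 − T_C/T_H = 1 − 303.15/505.15 = 0.3999.
W_max = η_max · Q_H = 0.3999 × 8840 = 3535 J.

W_max ≈ 3535 J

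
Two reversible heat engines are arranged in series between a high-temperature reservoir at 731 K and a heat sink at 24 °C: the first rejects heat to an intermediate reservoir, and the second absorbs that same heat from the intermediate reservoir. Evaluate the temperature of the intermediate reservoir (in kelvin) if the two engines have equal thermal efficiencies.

T_m ≈ 466 K

T_C = 24 °C → 24 + 273.15 = 297.15 K.
Equal efficiencies require 1 − T_m/T_H = 1 − T_C/T_m, i.e. T_m/T_H = T_C/T_m, so T_m = √(T_H·T_C) = √(731.00 × 297.15) = 466 K.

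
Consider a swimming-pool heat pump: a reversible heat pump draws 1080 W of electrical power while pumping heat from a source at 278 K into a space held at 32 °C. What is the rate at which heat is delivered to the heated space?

T_H = 32 °C → 32 + 273.15 = 305.15 K.
Reversible heating COP: COP_HP = T_H/(T_H − T_C) = 305.15/27.15 = 11.2394.
Q_H = COP_HP · W = 11.2394 × 1080 = 12100 W.

Q̇_H ≈ 12100 W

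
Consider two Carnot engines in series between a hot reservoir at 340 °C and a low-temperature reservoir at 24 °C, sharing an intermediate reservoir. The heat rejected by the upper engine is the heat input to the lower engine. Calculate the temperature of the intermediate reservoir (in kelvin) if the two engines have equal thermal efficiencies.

T_m ≈ 426.8 K

T_H = 340 °C → 340 + 273.15 = 613.15 K.
T_C = 24 °C → 24 + 273.15 = 297.15 K.
Equal efficiencies require 1 − T_m/T_H = 1 − T_C/T_m, i.e. T_m/T_H = T_C/T_m, so T_m = √(T_H·T_C) = √(613.15 × 297.15) = 426.8 K.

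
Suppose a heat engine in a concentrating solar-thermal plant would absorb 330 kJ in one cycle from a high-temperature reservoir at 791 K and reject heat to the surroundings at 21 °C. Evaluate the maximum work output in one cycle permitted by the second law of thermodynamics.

T_C = 21 °C → 21 + 273.15 = 294.15 K.
By the Carnot theorem, η_max = 1 − T_C/T_H = 1 − 294.15/791.00 = 0.6281.
W_max = η_max · Q_H = 0.6281 × 330 = 207.3 kJ.

W_max ≈ 207.3 kJ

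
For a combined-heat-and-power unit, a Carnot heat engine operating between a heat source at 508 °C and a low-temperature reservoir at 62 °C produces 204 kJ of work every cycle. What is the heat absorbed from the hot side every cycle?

T_H = 508 °C → 508 + 273.15 = 781.15 K.
T_C = 62 °C → 62 + 273.15 = 335.15 K.
The Carnot efficiency is η = 1 − T_C/T_H = 1 − 335.15/781.15 = 0.5710.
Q_H = W/η = 204/0.5710 = 357 kJ.

Q_H ≈ 357 kJ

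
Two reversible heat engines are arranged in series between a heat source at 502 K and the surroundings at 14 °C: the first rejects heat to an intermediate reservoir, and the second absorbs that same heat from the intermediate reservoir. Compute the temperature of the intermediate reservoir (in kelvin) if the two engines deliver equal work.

T_m ≈ 395 K

T_C = 14 °C → 14 + 273.15 = 287.15 K.
For reversible stages Q_m = Q_H·(T_m/T_H). Setting W₁ = Q_H(1 − T_m/T_H) equal to W₂ = Q_m(1 − T_C/T_m) = Q_H·(T_m − T_C)/T_H gives T_H − T_m = T_m − T_C, so T_m = (T_H + T_C)/2 = (502.00 + 287.15)/2 = 395 K.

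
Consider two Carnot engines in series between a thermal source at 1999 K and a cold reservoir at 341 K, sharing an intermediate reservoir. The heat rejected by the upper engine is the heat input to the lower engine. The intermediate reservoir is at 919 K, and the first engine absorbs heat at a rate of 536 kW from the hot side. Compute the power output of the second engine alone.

Ẇ₂ ≈ 155.0 kW

Heat entering the second stage: Q_m = Q_H·(T_m/T_H) = 536 × 919.00/1999.00 = 246.4 kW.
Second-stage efficiency η₂ = 1 − T_C/T_m = 1 − 341.00/919.00 = 0.6289, so W₂ = η₂·Q_m = 155.0 kW.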